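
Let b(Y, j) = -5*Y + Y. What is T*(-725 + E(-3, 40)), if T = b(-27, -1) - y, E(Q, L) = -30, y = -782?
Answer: -671950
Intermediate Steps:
b(Y, j) = -4*Y
T = 890 (T = -4*(-27) - 1*(-782) = 108 + 782 = 890)
T*(-725 + E(-3, 40)) = 890*(-725 - 30) = 890*(-755) = -671950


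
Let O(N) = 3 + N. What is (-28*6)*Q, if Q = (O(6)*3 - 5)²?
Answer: -81312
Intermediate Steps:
Q = 484 (Q = ((3 + 6)*3 - 5)² = (9*3 - 5)² = (27 - 5)² = 22² = 484)
(-28*6)*Q = -28*6*484 = -168*484 = -81312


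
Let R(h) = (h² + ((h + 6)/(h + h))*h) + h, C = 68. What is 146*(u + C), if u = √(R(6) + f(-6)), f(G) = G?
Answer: 9928 + 146*√42 ≈ 10874.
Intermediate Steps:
R(h) = 3 + h² + 3*h/2 (R(h) = (h² + ((6 + h)/((2*h)))*h) + h = (h² + ((6 + h)*(1/(2*h)))*h) + h = (h² + ((6 + h)/(2*h))*h) + h = (h² + (3 + h/2)) + h = (3 + h² + h/2) + h = 3 + h² + 3*h/2)
u = √42 (u = √((3 + 6² + (3/2)*6) - 6) = √((3 + 36 + 9) - 6) = √(48 - 6) = √42 ≈ 6.4807)
146*(u + C) = 146*(√42 + 68) = 146*(68 + √42) = 9928 + 146*√42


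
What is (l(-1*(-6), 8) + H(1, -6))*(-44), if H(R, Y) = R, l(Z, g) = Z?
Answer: -308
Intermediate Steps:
(l(-1*(-6), 8) + H(1, -6))*(-44) = (-1*(-6) + 1)*(-44) = (6 + 1)*(-44) = 7*(-44) = -308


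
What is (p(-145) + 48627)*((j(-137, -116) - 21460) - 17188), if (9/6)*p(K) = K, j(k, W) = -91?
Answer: -1880016583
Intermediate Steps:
p(K) = 2*K/3
(p(-145) + 48627)*((j(-137, -116) - 21460) - 17188) = ((⅔)*(-145) + 48627)*((-91 - 21460) - 17188) = (-290/3 + 48627)*(-21551 - 17188) = (145591/3)*(-38739) = -1880016583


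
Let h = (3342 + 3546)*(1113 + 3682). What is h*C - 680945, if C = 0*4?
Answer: -680945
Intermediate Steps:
C = 0
h = 33027960 (h = 6888*4795 = 33027960)
h*C - 680945 = 33027960*0 - 680945 = 0 - 680945 = -680945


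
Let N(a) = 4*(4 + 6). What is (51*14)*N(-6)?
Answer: 28560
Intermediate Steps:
N(a) = 40 (N(a) = 4*10 = 40)
(51*14)*N(-6) = (51*14)*40 = 714*40 = 28560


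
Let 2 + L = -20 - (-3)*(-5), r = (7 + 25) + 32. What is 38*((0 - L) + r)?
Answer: 3838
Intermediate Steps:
r = 64 (r = 32 + 32 = 64)
L = -37 (L = -2 + (-20 - (-3)*(-5)) = -2 + (-20 - 1*15) = -2 + (-20 - 15) = -2 - 35 = -37)
38*((0 - L) + r) = 38*((0 - 1*(-37)) + 64) = 38*((0 + 37) + 64) = 38*(37 + 64) = 38*101 = 3838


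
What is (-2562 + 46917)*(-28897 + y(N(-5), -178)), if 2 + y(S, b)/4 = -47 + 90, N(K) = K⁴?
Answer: -1274452215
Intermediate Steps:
y(S, b) = 164 (y(S, b) = -8 + 4*(-47 + 90) = -8 + 4*43 = -8 + 172 = 164)
(-2562 + 46917)*(-28897 + y(N(-5), -178)) = (-2562 + 46917)*(-28897 + 164) = 44355*(-28733) = -1274452215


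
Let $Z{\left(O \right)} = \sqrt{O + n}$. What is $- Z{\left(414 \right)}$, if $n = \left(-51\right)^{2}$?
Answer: $- 3 \sqrt{335} \approx -54.909$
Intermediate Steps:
$n = 2601$
$Z{\left(O \right)} = \sqrt{2601 + O}$ ($Z{\left(O \right)} = \sqrt{O + 2601} = \sqrt{2601 + O}$)
$- Z{\left(414 \right)} = - \sqrt{2601 + 414} = - \sqrt{3015} = - 3 \sqrt{335}$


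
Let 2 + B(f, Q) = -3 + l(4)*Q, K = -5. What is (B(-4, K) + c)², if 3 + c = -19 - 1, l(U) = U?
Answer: 2304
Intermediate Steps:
B(f, Q) = -5 + 4*Q (B(f, Q) = -2 + (-3 + 4*Q) = -5 + 4*Q)
c = -23 (c = -3 + (-19 - 1) = -3 - 20 = -23)
(B(-4, K) + c)² = ((-5 + 4*(-5)) - 23)² = ((-5 - 20) - 23)² = (-25 - 23)² = (-48)² = 2304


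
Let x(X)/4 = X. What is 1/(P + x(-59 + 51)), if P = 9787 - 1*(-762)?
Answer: 1/10517 ≈ 9.5084e-5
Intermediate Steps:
x(X) = 4*X
P = 10549 (P = 9787 + 762 = 10549)
1/(P + x(-59 + 51)) = 1/(10549 + 4*(-59 + 51)) = 1/(10549 + 4*(-8)) = 1/(10549 - 32) = 1/10517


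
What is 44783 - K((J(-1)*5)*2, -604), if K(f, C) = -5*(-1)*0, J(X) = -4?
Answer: 44783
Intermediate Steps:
K(f, C) = 0 (K(f, C) = 5*0 = 0)
44783 - K((J(-1)*5)*2, -604) = 44783 - 1*0 = 44783 + 0 = 44783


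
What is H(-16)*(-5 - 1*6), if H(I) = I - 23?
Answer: 429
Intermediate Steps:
H(I) = -23 + I
H(-16)*(-5 - 1*6) = (-23 - 16)*(-5 - 1*6) = -39*(-5 - 6) = -39*(-11) = 429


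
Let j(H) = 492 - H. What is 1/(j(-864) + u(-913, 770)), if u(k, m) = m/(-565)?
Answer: 113/153074 ≈ 0.00073821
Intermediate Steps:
u(k, m) = -m/565 (u(k, m) = m*(-1/565) = -m/565)
1/(j(-864) + u(-913, 770)) = 1/((492 - 1*(-864)) - 1/565*770) = 1/((492 + 864) - 154/113) = 1/(1356 - 154/113) = 1/(153074/113) = 113/153074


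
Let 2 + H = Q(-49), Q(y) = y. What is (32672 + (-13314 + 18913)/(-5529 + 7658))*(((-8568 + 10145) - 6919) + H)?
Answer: -375160199791/2129 ≈ -1.7621e+8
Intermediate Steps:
H = -51 (H = -2 - 49 = -51)
(32672 + (-13314 + 18913)/(-5529 + 7658))*(((-8568 + 10145) - 6919) + H) = (32672 + (-13314 + 18913)/(-5529 + 7658))*(((-8568 + 10145) - 6919) - 51) = (32672 + 5599/2129)*((1577 - 6919) - 51) = (32672 + 5599*(1/2129))*(-5342 - 51) = (32672 + 5599/2129)*(-5393) = (69564287/2129)*(-5393) = -375160199791/2129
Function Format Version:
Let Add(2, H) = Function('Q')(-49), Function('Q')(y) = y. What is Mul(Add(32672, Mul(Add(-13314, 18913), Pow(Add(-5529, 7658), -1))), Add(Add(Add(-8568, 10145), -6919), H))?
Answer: Rational(-375160199791, 2129) ≈ -1.7621e+8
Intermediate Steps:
H = -51 (H = Add(-2, -49) = -51)
Mul(Add(32672, Mul(Add(-13314, 18913), Pow(Add(-5529, 7658), -1))), Add(Add(Add(-8568, 10145), -6919), H)) = Mul(Add(32672, Mul(Add(-13314, 18913), Pow(Add(-5529, 7658), -1))), Add(Add(Add(-8568, 10145), -6919), -51)) = Mul(Add(32672, Mul(5599, Pow(2129, -1))), Add(Add(1577, -6919), -51)) = Mul(Add(32672, Mul(5599, Rational(1, 2129))), Add(-5342, -51)) = Mul(Add(32672, Rational(5599, 2129)), -5393) = Mul(Rational(69564287, 2129), -5393) = Rational(-375160199791, 2129)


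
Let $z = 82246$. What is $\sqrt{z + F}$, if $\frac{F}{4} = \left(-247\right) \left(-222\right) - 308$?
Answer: $5 \sqrt{12014} \approx 548.04$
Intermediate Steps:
$F = 218104$ ($F = 4 \left(\left(-247\right) \left(-222\right) - 308\right) = 4 \left(54834 - 308\right) = 4 \cdot 54526 = 218104$)
$\sqrt{z + F} = \sqrt{82246 + 218104} = \sqrt{300350} = 5 \sqrt{12014}$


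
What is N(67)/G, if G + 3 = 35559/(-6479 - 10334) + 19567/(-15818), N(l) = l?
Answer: -17818518278/1689296335 ≈ -10.548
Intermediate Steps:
G = -1689296335/265948034 (G = -3 + (35559/(-6479 - 10334) + 19567/(-15818)) = -3 + (35559/(-16813) + 19567*(-1/15818)) = -3 + (35559*(-1/16813) - 19567/15818) = -3 + (-35559/16813 - 19567/15818) = -3 - 891452233/265948034 = -1689296335/265948034 ≈ -6.3520)
N(67)/G = 67/(-1689296335/265948034) = 67*(-265948034/1689296335) = -17818518278/1689296335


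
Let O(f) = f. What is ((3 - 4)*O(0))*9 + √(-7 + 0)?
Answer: I*√7 ≈ 2.6458*I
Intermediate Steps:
((3 - 4)*O(0))*9 + √(-7 + 0) = ((3 - 4)*0)*9 + √(-7 + 0) = -1*0*9 + √(-7) = 0*9 + I*√7 = 0 + I*√7 = I*√7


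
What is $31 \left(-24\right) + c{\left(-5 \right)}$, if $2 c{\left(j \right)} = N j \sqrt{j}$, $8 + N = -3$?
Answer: $-744 + \frac{55 i \sqrt{5}}{2} \approx -744.0 + 61.492 i$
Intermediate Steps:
$N = -11$ ($N = -8 - 3 = -11$)
$c{\left(j \right)} = - \frac{11 j^{\frac{3}{2}}}{2}$ ($c{\left(j \right)} = \frac{- 11 j \sqrt{j}}{2} = \frac{\left(-11\right) j^{\frac{3}{2}}}{2} = - \frac{11 j^{\frac{3}{2}}}{2}$)
$31 \left(-24\right) + c{\left(-5 \right)} = 31 \left(-24\right) - \frac{11 \left(-5\right)^{\frac{3}{2}}}{2} = -744 - \frac{11 \left(- 5 i \sqrt{5}\right)}{2} = -744 + \frac{55 i \sqrt{5}}{2}$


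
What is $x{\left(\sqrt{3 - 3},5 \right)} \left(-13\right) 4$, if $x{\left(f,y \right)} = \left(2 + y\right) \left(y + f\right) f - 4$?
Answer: $208$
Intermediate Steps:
$x{\left(f,y \right)} = -4 + f \left(2 + y\right) \left(f + y\right)$ ($x{\left(f,y \right)} = \left(2 + y\right) \left(f + y\right) f - 4 = f \left(2 + y\right) \left(f + y\right) - 4 = -4 + f \left(2 + y\right) \left(f + y\right)$)
$x{\left(\sqrt{3 - 3},5 \right)} \left(-13\right) 4 = \left(-4 + 2 \left(\sqrt{3 - 3}\right)^{2} + \sqrt{3 - 3} \cdot 5^{2} + 5 \left(\sqrt{3 - 3}\right)^{2} + 2 \sqrt{3 - 3} \cdot 5\right) \left(-13\right) 4 = \left(-4 + 2 \left(\sqrt{0}\right)^{2} + \sqrt{0} \cdot 25 + 5 \left(\sqrt{0}\right)^{2} + 2 \sqrt{0} \cdot 5\right) \left(-13\right) 4 = \left(-4 + 2 \cdot 0^{2} + 0 \cdot 25 + 5 \cdot 0^{2} + 2 \cdot 0 \cdot 5\right) \left(-13\right) 4 = \left(-4 + 2 \cdot 0 + 0 + 5 \cdot 0 + 0\right) \left(-13\right) 4 = \left(-4 + 0 + 0 + 0 + 0\right) \left(-13\right) 4 = \left(-4\right) \left(-13\right) 4 = 52 \cdot 4 = 208$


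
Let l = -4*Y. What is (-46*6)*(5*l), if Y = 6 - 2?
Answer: 22080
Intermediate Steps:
Y = 4
l = -16 (l = -4*4 = -16)
(-46*6)*(5*l) = (-46*6)*(5*(-16)) = -276*(-80) = 22080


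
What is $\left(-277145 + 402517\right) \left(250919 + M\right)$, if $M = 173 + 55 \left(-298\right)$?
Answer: $29425059144$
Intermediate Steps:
$M = -16217$ ($M = 173 - 16390 = -16217$)
$\left(-277145 + 402517\right) \left(250919 + M\right) = \left(-277145 + 402517\right) \left(250919 - 16217\right) = 125372 \cdot 234702 = 29425059144$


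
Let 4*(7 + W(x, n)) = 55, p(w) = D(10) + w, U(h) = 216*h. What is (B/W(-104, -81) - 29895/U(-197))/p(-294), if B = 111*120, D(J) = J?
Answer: -27999725/4028256 ≈ -6.9508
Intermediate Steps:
B = 13320
p(w) = 10 + w
W(x, n) = 27/4 (W(x, n) = -7 + (¼)*55 = -7 + 55/4 = 27/4)
(B/W(-104, -81) - 29895/U(-197))/p(-294) = (13320/(27/4) - 29895/(216*(-197)))/(10 - 294) = (13320*(4/27) - 29895/(-42552))/(-284) = (5920/3 - 29895*(-1/42552))*(-1/284) = (5920/3 + 9965/14184)*(-1/284) = (27999725/14184)*(-1/284) = -27999725/4028256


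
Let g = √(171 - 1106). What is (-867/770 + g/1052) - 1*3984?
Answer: -3068547/770 + I*√935/1052 ≈ -3985.1 + 0.029066*I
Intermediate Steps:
g = I*√935 (g = √(-935) = I*√935 ≈ 30.578*I)
(-867/770 + g/1052) - 1*3984 = (-867/770 + (I*√935)/1052) - 1*3984 = (-867*1/770 + (I*√935)*(1/1052)) - 3984 = (-867/770 + I*√935/1052) - 3984 = -3068547/770 + I*√935/1052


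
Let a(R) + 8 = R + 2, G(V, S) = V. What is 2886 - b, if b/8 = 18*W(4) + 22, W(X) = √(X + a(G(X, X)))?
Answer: 2710 - 144*√2 ≈ 2506.4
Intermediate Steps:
a(R) = -6 + R (a(R) = -8 + (R + 2) = -8 + (2 + R) = -6 + R)
W(X) = √(-6 + 2*X) (W(X) = √(X + (-6 + X)) = √(-6 + 2*X))
b = 176 + 144*√2 (b = 8*(18*√(-6 + 2*4) + 22) = 8*(18*√(-6 + 8) + 22) = 8*(18*√2 + 22) = 8*(22 + 18*√2) = 176 + 144*√2 ≈ 379.65)
2886 - b = 2886 - (176 + 144*√2) = 2886 + (-176 - 144*√2) = 2710 - 144*√2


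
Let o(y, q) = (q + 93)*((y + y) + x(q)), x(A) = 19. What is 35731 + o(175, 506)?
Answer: 256762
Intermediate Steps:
o(y, q) = (19 + 2*y)*(93 + q) (o(y, q) = (q + 93)*((y + y) + 19) = (93 + q)*(2*y + 19) = (93 + q)*(19 + 2*y) = (19 + 2*y)*(93 + q))
35731 + o(175, 506) = 35731 + (1767 + 19*506 + 186*175 + 2*506*175) = 35731 + (1767 + 9614 + 32550 + 177100) = 35731 + 221031 = 256762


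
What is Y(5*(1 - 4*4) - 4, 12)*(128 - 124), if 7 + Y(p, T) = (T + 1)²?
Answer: 648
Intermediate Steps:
Y(p, T) = -7 + (1 + T)² (Y(p, T) = -7 + (T + 1)² = -7 + (1 + T)²)
Y(5*(1 - 4*4) - 4, 12)*(128 - 124) = (-7 + (1 + 12)²)*(128 - 124) = (-7 + 13²)*4 = (-7 + 169)*4 = 162*4 = 648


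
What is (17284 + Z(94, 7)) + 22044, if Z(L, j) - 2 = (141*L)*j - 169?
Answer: 131939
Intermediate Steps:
Z(L, j) = -167 + 141*L*j (Z(L, j) = 2 + ((141*L)*j - 169) = 2 + (141*L*j - 169) = 2 + (-169 + 141*L*j) = -167 + 141*L*j)
(17284 + Z(94, 7)) + 22044 = (17284 + (-167 + 141*94*7)) + 22044 = (17284 + (-167 + 92778)) + 22044 = (17284 + 92611) + 22044 = 109895 + 22044 = 131939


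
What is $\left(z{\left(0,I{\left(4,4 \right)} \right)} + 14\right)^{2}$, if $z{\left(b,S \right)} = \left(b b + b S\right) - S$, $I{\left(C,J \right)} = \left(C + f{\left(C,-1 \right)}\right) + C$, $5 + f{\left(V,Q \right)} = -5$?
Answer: $256$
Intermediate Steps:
$f{\left(V,Q \right)} = -10$ ($f{\left(V,Q \right)} = -5 - 5 = -10$)
$I{\left(C,J \right)} = -10 + 2 C$ ($I{\left(C,J \right)} = \left(C - 10\right) + C = \left(-10 + C\right) + C = -10 + 2 C$)
$z{\left(b,S \right)} = b^{2} - S + S b$ ($z{\left(b,S \right)} = \left(b^{2} + S b\right) - S = b^{2} - S + S b$)
$\left(z{\left(0,I{\left(4,4 \right)} \right)} + 14\right)^{2} = \left(\left(0^{2} - \left(-10 + 2 \cdot 4\right) + \left(-10 + 2 \cdot 4\right) 0\right) + 14\right)^{2} = \left(\left(0 - \left(-10 + 8\right) + \left(-10 + 8\right) 0\right) + 14\right)^{2} = \left(\left(0 - -2 - 0\right) + 14\right)^{2} = \left(\left(0 + 2 + 0\right) + 14\right)^{2} = \left(2 + 14\right)^{2} = 16^{2} = 256$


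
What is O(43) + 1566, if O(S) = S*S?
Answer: 3415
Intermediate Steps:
O(S) = S²
O(43) + 1566 = 43² + 1566 = 1849 + 1566 = 3415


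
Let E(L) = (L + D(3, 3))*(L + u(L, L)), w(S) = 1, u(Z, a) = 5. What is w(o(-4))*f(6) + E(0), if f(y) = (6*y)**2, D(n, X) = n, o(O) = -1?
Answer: 1311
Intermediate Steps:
f(y) = 36*y**2
E(L) = (3 + L)*(5 + L) (E(L) = (L + 3)*(L + 5) = (3 + L)*(5 + L))
w(o(-4))*f(6) + E(0) = 1*(36*6**2) + (15 + 0**2 + 8*0) = 1*(36*36) + (15 + 0 + 0) = 1*1296 + 15 = 1296 + 15 = 1311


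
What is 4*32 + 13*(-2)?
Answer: 102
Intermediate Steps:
4*32 + 13*(-2) = 128 - 26 = 102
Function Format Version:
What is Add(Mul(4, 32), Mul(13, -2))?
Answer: 102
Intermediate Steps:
Add(Mul(4, 32), Mul(13, -2)) = Add(128, -26) = 102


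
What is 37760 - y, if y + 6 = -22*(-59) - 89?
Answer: 36557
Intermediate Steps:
y = 1203 (y = -6 + (-22*(-59) - 89) = -6 + (1298 - 89) = -6 + 1209 = 1203)
37760 - y = 37760 - 1*1203 = 37760 - 1203 = 36557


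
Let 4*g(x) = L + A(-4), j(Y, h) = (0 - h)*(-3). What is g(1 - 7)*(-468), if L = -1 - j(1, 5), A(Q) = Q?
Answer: 2340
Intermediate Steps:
j(Y, h) = 3*h (j(Y, h) = -h*(-3) = 3*h)
L = -16 (L = -1 - 3*5 = -1 - 1*15 = -1 - 15 = -16)
g(x) = -5 (g(x) = (-16 - 4)/4 = (1/4)*(-20) = -5)
g(1 - 7)*(-468) = -5*(-468) = 2340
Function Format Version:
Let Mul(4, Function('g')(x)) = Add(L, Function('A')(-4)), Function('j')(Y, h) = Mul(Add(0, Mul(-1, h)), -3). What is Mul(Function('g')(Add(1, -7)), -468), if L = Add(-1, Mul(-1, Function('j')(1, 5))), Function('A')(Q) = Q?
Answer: 2340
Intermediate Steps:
Function('j')(Y, h) = Mul(3, h) (Function('j')(Y, h) = Mul(Mul(-1, h), -3) = Mul(3, h))
L = -16 (L = Add(-1, Mul(-1, Mul(3, 5))) = Add(-1, Mul(-1, 15)) = Add(-1, -15) = -16)
Function('g')(x) = -5 (Function('g')(x) = Mul(Rational(1, 4), Add(-16, -4)) = Mul(Rational(1, 4), -20) = -5)
Mul(Function('g')(Add(1, -7)), -468) = Mul(-5, -468) = 2340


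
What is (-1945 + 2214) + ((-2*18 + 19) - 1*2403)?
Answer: -2151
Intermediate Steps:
(-1945 + 2214) + ((-2*18 + 19) - 1*2403) = 269 + ((-36 + 19) - 2403) = 269 + (-17 - 2403) = 269 - 2420 = -2151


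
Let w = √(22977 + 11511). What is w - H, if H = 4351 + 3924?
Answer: -8275 + 6*√958 ≈ -8089.3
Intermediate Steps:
H = 8275
w = 6*√958 (w = √34488 = 6*√958 ≈ 185.71)
w - H = 6*√958 - 1*8275 = 6*√958 - 8275 = -8275 + 6*√958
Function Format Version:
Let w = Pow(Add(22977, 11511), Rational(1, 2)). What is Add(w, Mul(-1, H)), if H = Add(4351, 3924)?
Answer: Add(-8275, Mul(6, Pow(958, Rational(1, 2)))) ≈ -8089.3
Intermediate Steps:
H = 8275
w = Mul(6, Pow(958, Rational(1, 2))) (w = Pow(34488, Rational(1, 2)) = Mul(6, Pow(958, Rational(1, 2))) ≈ 185.71)
Add(w, Mul(-1, H)) = Add(Mul(6, Pow(958, Rational(1, 2))), Mul(-1, 8275)) = Add(Mul(6, Pow(958, Rational(1, 2))), -8275) = Add(-8275, Mul(6, Pow(958, Rational(1, 2))))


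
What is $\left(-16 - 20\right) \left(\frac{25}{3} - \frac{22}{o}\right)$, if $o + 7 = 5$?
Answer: $-696$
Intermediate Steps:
$o = -2$ ($o = -7 + 5 = -2$)
$\left(-16 - 20\right) \left(\frac{25}{3} - \frac{22}{o}\right) = \left(-16 - 20\right) \left(\frac{25}{3} - \frac{22}{-2}\right) = - 36 \left(25 \cdot \frac{1}{3} - -11\right) = - 36 \left(\frac{25}{3} + 11\right) = \left(-36\right) \frac{58}{3} = -696$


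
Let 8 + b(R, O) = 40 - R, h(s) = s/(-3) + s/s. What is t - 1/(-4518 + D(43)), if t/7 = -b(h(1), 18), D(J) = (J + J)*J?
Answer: -539557/2460 ≈ -219.33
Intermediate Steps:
D(J) = 2*J² (D(J) = (2*J)*J = 2*J²)
h(s) = 1 - s/3 (h(s) = s*(-⅓) + 1 = -s/3 + 1 = 1 - s/3)
b(R, O) = 32 - R (b(R, O) = -8 + (40 - R) = 32 - R)
t = -658/3 (t = 7*(-(32 - (1 - ⅓*1))) = 7*(-(32 - (1 - ⅓))) = 7*(-(32 - 1*⅔)) = 7*(-(32 - ⅔)) = 7*(-1*94/3) = 7*(-94/3) = -658/3 ≈ -219.33)
t - 1/(-4518 + D(43)) = -658/3 - 1/(-4518 + 2*43²) = -658/3 - 1/(-4518 + 2*1849) = -658/3 - 1/(-4518 + 3698) = -658/3 - 1/(-820) = -658/3 - 1*(-1/820) = -658/3 + 1/820 = -539557/2460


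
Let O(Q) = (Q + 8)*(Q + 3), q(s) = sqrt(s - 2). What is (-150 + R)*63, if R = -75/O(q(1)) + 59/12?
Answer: -483987/52 + 2079*I/26 ≈ -9307.4 + 79.962*I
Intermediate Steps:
q(s) = sqrt(-2 + s)
O(Q) = (3 + Q)*(8 + Q) (O(Q) = (8 + Q)*(3 + Q) = (3 + Q)*(8 + Q))
R = 59/12 - 3*(23 - 11*I)/26 (R = -75/(24 + (sqrt(-2 + 1))**2 + 11*sqrt(-2 + 1)) + 59/12 = -75/(24 + (sqrt(-1))**2 + 11*sqrt(-1)) + 59*(1/12) = -75/(24 + I**2 + 11*I) + 59/12 = -75/(24 - 1 + 11*I) + 59/12 = -75*(23 - 11*I)/650 + 59/12 = -3*(23 - 11*I)/26 + 59/12 = 59/12 - 3*(23 - 11*I)/26 ≈ 2.2628 + 1.2692*I)
(-150 + R)*63 = (-150 + (353/156 + 33*I/26))*63 = (-23047/156 + 33*I/26)*63 = -483987/52 + 2079*I/26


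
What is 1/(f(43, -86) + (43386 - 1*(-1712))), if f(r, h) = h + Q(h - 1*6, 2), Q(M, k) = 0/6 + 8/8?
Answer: 1/45013 ≈ 2.2216e-5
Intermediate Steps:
Q(M, k) = 1 (Q(M, k) = 0*(1/6) + 8*(1/8) = 0 + 1 = 1)
f(r, h) = 1 + h (f(r, h) = h + 1 = 1 + h)
1/(f(43, -86) + (43386 - 1*(-1712))) = 1/((1 - 86) + (43386 - 1*(-1712))) = 1/(-85 + (43386 + 1712)) = 1/(-85 + 45098) = 1/45013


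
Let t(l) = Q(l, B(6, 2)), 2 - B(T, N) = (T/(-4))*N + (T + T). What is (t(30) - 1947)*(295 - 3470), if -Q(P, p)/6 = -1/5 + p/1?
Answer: 6044565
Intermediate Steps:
B(T, N) = 2 - 2*T + N*T/4 (B(T, N) = 2 - ((T/(-4))*N + (T + T)) = 2 - ((T*(-1/4))*N + 2*T) = 2 - ((-T/4)*N + 2*T) = 2 - (-N*T/4 + 2*T) = 2 - (2*T - N*T/4) = 2 + (-2*T + N*T/4) = 2 - 2*T + N*T/4)
Q(P, p) = 6/5 - 6*p (Q(P, p) = -6*(-1/5 + p/1) = -6*(-1*1/5 + p*1) = -6*(-1/5 + p) = 6/5 - 6*p)
t(l) = 216/5 (t(l) = 6/5 - 6*(2 - 2*6 + (1/4)*2*6) = 6/5 - 6*(2 - 12 + 3) = 6/5 - 6*(-7) = 6/5 + 42 = 216/5)
(t(30) - 1947)*(295 - 3470) = (216/5 - 1947)*(295 - 3470) = -9519/5*(-3175) = 6044565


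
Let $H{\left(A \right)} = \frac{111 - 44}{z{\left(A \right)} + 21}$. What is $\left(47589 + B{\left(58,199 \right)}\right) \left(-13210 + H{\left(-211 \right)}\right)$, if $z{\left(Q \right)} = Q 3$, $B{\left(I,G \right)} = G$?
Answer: $- \frac{96586560889}{153} \approx -6.3128 \cdot 10^{8}$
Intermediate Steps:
$z{\left(Q \right)} = 3 Q$
$H{\left(A \right)} = \frac{67}{21 + 3 A}$ ($H{\left(A \right)} = \frac{111 - 44}{3 A + 21} = \frac{67}{21 + 3 A}$)
$\left(47589 + B{\left(58,199 \right)}\right) \left(-13210 + H{\left(-211 \right)}\right) = \left(47589 + 199\right) \left(-13210 + \frac{67}{3 \left(7 - 211\right)}\right) = 47788 \left(-13210 + \frac{67}{3 \left(-204\right)}\right) = 47788 \left(-13210 + \frac{67}{3} \left(- \frac{1}{204}\right)\right) = 47788 \left(-13210 - \frac{67}{612}\right) = 47788 \left(- \frac{8084587}{612}\right) = - \frac{96586560889}{153}$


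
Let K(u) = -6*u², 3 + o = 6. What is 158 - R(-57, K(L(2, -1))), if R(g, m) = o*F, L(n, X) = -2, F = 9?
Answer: 131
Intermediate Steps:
o = 3 (o = -3 + 6 = 3)
R(g, m) = 27 (R(g, m) = 3*9 = 27)
158 - R(-57, K(L(2, -1))) = 158 - 1*27 = 158 - 27 = 131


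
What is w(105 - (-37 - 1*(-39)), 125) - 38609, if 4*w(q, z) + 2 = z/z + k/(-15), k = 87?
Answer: -386107/10 ≈ -38611.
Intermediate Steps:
w(q, z) = -17/10 (w(q, z) = -½ + (z/z + 87/(-15))/4 = -½ + (1 + 87*(-1/15))/4 = -½ + (1 - 29/5)/4 = -½ + (¼)*(-24/5) = -½ - 6/5 = -17/10)
w(105 - (-37 - 1*(-39)), 125) - 38609 = -17/10 - 38609 = -386107/10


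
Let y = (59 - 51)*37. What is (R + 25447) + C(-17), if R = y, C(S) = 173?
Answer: 25916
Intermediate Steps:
y = 296 (y = 8*37 = 296)
R = 296
(R + 25447) + C(-17) = (296 + 25447) + 173 = 25743 + 173 = 25916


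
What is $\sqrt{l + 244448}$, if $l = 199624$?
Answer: $2 \sqrt{111018} \approx 666.39$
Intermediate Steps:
$\sqrt{l + 244448} = \sqrt{199624 + 244448} = \sqrt{444072} = 2 \sqrt{111018}$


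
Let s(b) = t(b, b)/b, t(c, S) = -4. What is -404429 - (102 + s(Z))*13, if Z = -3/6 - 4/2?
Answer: -2028879/5 ≈ -4.0578e+5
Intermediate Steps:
Z = -5/2 (Z = -3*1/6 - 4*1/2 = -1/2 - 2 = -5/2 ≈ -2.5000)
s(b) = -4/b
-404429 - (102 + s(Z))*13 = -404429 - (102 - 4/(-5/2))*13 = -404429 - (102 - 4*(-2/5))*13 = -404429 - (102 + 8/5)*13 = -404429 - 518*13/5 = -404429 - 1*6734/5 = -404429 - 6734/5 = -2028879/5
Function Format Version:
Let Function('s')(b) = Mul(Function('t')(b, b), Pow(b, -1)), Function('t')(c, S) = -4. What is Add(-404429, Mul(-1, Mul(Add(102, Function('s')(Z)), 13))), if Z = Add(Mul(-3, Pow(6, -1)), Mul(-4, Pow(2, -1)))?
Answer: Rational(-2028879, 5) ≈ -4.0578e+5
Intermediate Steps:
Z = Rational(-5, 2) (Z = Add(Mul(-3, Rational(1, 6)), Mul(-4, Rational(1, 2))) = Add(Rational(-1, 2), -2) = Rational(-5, 2) ≈ -2.5000)
Function('s')(b) = Mul(-4, Pow(b, -1))
Add(-404429, Mul(-1, Mul(Add(102, Function('s')(Z)), 13))) = Add(-404429, Mul(-1, Mul(Add(102, Mul(-4, Pow(Rational(-5, 2), -1))), 13))) = Add(-404429, Mul(-1, Mul(Add(102, Mul(-4, Rational(-2, 5))), 13))) = Add(-404429, Mul(-1, Mul(Add(102, Rational(8, 5)), 13))) = Add(-404429, Mul(-1, Mul(Rational(518, 5), 13))) = Add(-404429, Mul(-1, Rational(6734, 5))) = Add(-404429, Rational(-6734, 5)) = Rational(-2028879, 5)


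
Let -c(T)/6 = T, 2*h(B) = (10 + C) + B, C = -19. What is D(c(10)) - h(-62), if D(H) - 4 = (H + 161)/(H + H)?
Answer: 4639/120 ≈ 38.658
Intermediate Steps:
h(B) = -9/2 + B/2 (h(B) = ((10 - 19) + B)/2 = (-9 + B)/2 = -9/2 + B/2)
c(T) = -6*T
D(H) = 4 + (161 + H)/(2*H) (D(H) = 4 + (H + 161)/(H + H) = 4 + (161 + H)/((2*H)) = 4 + (161 + H)*(1/(2*H)) = 4 + (161 + H)/(2*H))
D(c(10)) - h(-62) = (161 + 9*(-6*10))/(2*((-6*10))) - (-9/2 + (½)*(-62)) = (½)*(161 + 9*(-60))/(-60) - (-9/2 - 31) = (½)*(-1/60)*(161 - 540) - 1*(-71/2) = (½)*(-1/60)*(-379) + 71/2 = 379/120 + 71/2 = 4639/120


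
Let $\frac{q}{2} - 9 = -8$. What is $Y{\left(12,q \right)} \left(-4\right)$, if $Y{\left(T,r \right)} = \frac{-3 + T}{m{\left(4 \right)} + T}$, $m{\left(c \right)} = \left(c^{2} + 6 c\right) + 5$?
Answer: $- \frac{12}{19} \approx -0.63158$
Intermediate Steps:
$q = 2$ ($q = 18 + 2 \left(-8\right) = 18 - 16 = 2$)
$m{\left(c \right)} = 5 + c^{2} + 6 c$
$Y{\left(T,r \right)} = \frac{-3 + T}{45 + T}$ ($Y{\left(T,r \right)} = \frac{-3 + T}{\left(5 + 4^{2} + 6 \cdot 4\right) + T} = \frac{-3 + T}{\left(5 + 16 + 24\right) + T} = \frac{-3 + T}{45 + T}$)
$Y{\left(12,q \right)} \left(-4\right) = \frac{-3 + 12}{45 + 12} \left(-4\right) = \frac{1}{57} \cdot 9 \left(-4\right) = \frac{3}{19} \left(-4\right) = - \frac{12}{19}$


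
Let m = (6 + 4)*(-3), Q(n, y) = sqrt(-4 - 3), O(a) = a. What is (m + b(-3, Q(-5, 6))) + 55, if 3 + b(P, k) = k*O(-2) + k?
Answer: 22 - I*sqrt(7) ≈ 22.0 - 2.6458*I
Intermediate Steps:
Q(n, y) = I*sqrt(7) (Q(n, y) = sqrt(-7) = I*sqrt(7))
b(P, k) = -3 - k (b(P, k) = -3 + (k*(-2) + k) = -3 + (-2*k + k) = -3 - k)
m = -30 (m = 10*(-3) = -30)
(m + b(-3, Q(-5, 6))) + 55 = (-30 + (-3 - I*sqrt(7))) + 55 = (-33 - I*sqrt(7)) + 55 = 22 - I*sqrt(7)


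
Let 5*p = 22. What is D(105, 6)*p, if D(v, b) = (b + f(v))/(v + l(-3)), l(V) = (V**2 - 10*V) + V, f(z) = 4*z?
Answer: 3124/235 ≈ 13.294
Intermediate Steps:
l(V) = V**2 - 9*V
D(v, b) = (b + 4*v)/(36 + v) (D(v, b) = (b + 4*v)/(v - 3*(-9 - 3)) = (b + 4*v)/(v - 3*(-12)) = (b + 4*v)/(v + 36) = (b + 4*v)/(36 + v))
p = 22/5 (p = (1/5)*22 = 22/5 ≈ 4.4000)
D(105, 6)*p = ((6 + 4*105)/(36 + 105))*(22/5) = ((6 + 420)/141)*(22/5) = ((1/141)*426)*(22/5) = (142/47)*(22/5) = 3124/235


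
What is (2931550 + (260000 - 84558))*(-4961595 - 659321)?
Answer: -17464141044672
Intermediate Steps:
(2931550 + (260000 - 84558))*(-4961595 - 659321) = (2931550 + 175442)*(-5620916) = 3106992*(-5620916) = -17464141044672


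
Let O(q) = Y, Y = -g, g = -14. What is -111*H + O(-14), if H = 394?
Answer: -43720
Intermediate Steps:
Y = 14 (Y = -1*(-14) = 14)
O(q) = 14
-111*H + O(-14) = -111*394 + 14 = -43734 + 14 = -43720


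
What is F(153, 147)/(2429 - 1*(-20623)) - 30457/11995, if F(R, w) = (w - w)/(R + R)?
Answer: -30457/11995 ≈ -2.5391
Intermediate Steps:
F(R, w) = 0 (F(R, w) = 0/((2*R)) = 0*(1/(2*R)) = 0)
F(153, 147)/(2429 - 1*(-20623)) - 30457/11995 = 0/(2429 - 1*(-20623)) - 30457/11995 = 0/(2429 + 20623) - 30457*1/11995 = 0/23052 - 30457/11995 = 0*(1/23052) - 30457/11995 = 0 - 30457/11995 = -30457/11995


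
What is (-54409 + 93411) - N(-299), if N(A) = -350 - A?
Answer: 39053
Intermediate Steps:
(-54409 + 93411) - N(-299) = (-54409 + 93411) - (-350 - 1*(-299)) = 39002 - (-350 + 299) = 39002 - 1*(-51) = 39002 + 51 = 39053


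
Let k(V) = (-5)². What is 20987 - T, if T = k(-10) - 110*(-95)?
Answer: 10512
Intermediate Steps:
k(V) = 25
T = 10475 (T = 25 - 110*(-95) = 25 + 10450 = 10475)
20987 - T = 20987 - 1*10475 = 20987 - 10475 = 10512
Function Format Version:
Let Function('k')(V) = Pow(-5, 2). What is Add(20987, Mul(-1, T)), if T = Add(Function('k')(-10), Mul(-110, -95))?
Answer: 10512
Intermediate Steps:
Function('k')(V) = 25
T = 10475 (T = Add(25, Mul(-110, -95)) = Add(25, 10450) = 10475)
Add(20987, Mul(-1, T)) = Add(20987, Mul(-1, 10475)) = Add(20987, -10475) = 10512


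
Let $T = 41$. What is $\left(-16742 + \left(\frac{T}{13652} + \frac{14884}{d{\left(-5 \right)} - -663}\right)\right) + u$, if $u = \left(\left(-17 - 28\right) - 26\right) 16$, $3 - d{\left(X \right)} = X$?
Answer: $- \frac{2681443477}{150172} \approx -17856.0$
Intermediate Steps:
$d{\left(X \right)} = 3 - X$
$u = -1136$ ($u = \left(-45 - 26\right) 16 = \left(-71\right) 16 = -1136$)
$\left(-16742 + \left(\frac{T}{13652} + \frac{14884}{d{\left(-5 \right)} - -663}\right)\right) + u = \left(-16742 + \left(\frac{41}{13652} + \frac{14884}{\left(3 - -5\right) - -663}\right)\right) - 1136 = \left(-16742 + \left(41 \cdot \frac{1}{13652} + \frac{14884}{\left(3 + 5\right) + 663}\right)\right) - 1136 = \left(-16742 + \left(\frac{41}{13652} + \frac{14884}{8 + 663}\right)\right) - 1136 = \left(-16742 + \left(\frac{41}{13652} + \frac{14884}{671}\right)\right) - 1136 = \left(-16742 + \left(\frac{41}{13652} + 14884 \cdot \frac{1}{671}\right)\right) - 1136 = \left(-16742 + \left(\frac{41}{13652} + \frac{244}{11}\right)\right) - 1136 = \left(-16742 + \frac{3331539}{150172}\right) - 1136 = - \frac{2510848085}{150172} - 1136 = - \frac{2681443477}{150172}$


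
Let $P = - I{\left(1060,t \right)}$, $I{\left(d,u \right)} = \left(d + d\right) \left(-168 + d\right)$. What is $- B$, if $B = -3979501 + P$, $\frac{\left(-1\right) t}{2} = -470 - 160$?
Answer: $5870541$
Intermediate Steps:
$t = 1260$ ($t = - 2 \left(-470 - 160\right) = \left(-2\right) \left(-630\right) = 1260$)
$I{\left(d,u \right)} = 2 d \left(-168 + d\right)$
$P = -1891040$ ($P = - 2 \cdot 1060 \left(-168 + 1060\right) = - 2 \cdot 1060 \cdot 892 = \left(-1\right) 1891040 = -1891040$)
$B = -5870541$ ($B = -3979501 - 1891040 = -5870541$)
$- B = \left(-1\right) \left(-5870541\right) = 5870541$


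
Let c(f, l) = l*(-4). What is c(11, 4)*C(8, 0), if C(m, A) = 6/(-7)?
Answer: 96/7 ≈ 13.714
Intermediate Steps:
c(f, l) = -4*l
C(m, A) = -6/7 (C(m, A) = 6*(-⅐) = -6/7)
c(11, 4)*C(8, 0) = -4*4*(-6/7) = -16*(-6/7) = 96/7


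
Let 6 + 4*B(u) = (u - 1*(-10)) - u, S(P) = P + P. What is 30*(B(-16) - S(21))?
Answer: -1230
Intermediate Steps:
S(P) = 2*P
B(u) = 1 (B(u) = -3/2 + ((u - 1*(-10)) - u)/4 = -3/2 + ((u + 10) - u)/4 = -3/2 + ((10 + u) - u)/4 = -3/2 + (¼)*10 = -3/2 + 5/2 = 1)
30*(B(-16) - S(21)) = 30*(1 - 2*21) = 30*(1 - 1*42) = 30*(1 - 42) = 30*(-41) = -1230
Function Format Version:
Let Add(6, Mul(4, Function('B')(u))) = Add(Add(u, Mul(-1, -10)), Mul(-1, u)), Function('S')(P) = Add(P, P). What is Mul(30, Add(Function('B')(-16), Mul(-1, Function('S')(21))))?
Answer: -1230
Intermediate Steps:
Function('S')(P) = Mul(2, P)
Function('B')(u) = 1 (Function('B')(u) = Add(Rational(-3, 2), Mul(Rational(1, 4), Add(Add(u, Mul(-1, -10)), Mul(-1, u)))) = Add(Rational(-3, 2), Mul(Rational(1, 4), Add(Add(u, 10), Mul(-1, u)))) = Add(Rational(-3, 2), Mul(Rational(1, 4), Add(Add(10, u), Mul(-1, u)))) = Add(Rational(-3, 2), Mul(Rational(1, 4), 10)) = Add(Rational(-3, 2), Rational(5, 2)) = 1)
Mul(30, Add(Function('B')(-16), Mul(-1, Function('S')(21)))) = Mul(30, Add(1, Mul(-1, Mul(2, 21)))) = Mul(30, Add(1, Mul(-1, 42))) = Mul(30, Add(1, -42)) = Mul(30, -41) = -1230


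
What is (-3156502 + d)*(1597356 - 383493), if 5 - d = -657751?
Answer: -3033135315798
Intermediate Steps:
d = 657756 (d = 5 - 1*(-657751) = 5 + 657751 = 657756)
(-3156502 + d)*(1597356 - 383493) = (-3156502 + 657756)*(1597356 - 383493) = -2498746*1213863 = -3033135315798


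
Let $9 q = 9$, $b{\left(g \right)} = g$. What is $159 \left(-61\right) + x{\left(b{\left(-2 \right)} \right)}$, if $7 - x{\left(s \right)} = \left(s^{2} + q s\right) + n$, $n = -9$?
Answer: $-9685$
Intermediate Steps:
$q = 1$ ($q = \frac{1}{9} \cdot 9 = 1$)
$x{\left(s \right)} = 16 - s - s^{2}$ ($x{\left(s \right)} = 7 - \left(\left(s^{2} + 1 s\right) - 9\right) = 7 - \left(\left(s^{2} + s\right) - 9\right) = 7 - \left(\left(s + s^{2}\right) - 9\right) = 7 - \left(-9 + s + s^{2}\right) = 16 - s - s^{2}$)
$159 \left(-61\right) + x{\left(b{\left(-2 \right)} \right)} = 159 \left(-61\right) - -14 = -9699 + \left(16 + 2 - 4\right) = -9699 + 14 = -9685$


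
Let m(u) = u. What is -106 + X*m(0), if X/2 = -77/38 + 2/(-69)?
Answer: -106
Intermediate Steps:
X = -5389/1311 (X = 2*(-77/38 + 2/(-69)) = 2*(-77*1/38 + 2*(-1/69)) = 2*(-77/38 - 2/69) = 2*(-5389/2622) = -5389/1311 ≈ -4.1106)
-106 + X*m(0) = -106 - 5389/1311*0 = -106 + 0 = -106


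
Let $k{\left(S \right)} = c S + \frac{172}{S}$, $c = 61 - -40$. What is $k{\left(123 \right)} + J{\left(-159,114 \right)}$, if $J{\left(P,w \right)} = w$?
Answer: $\frac{1542223}{123} \approx 12538.0$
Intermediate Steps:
$c = 101$ ($c = 61 + 40 = 101$)
$k{\left(S \right)} = 101 S + \frac{172}{S}$
$k{\left(123 \right)} + J{\left(-159,114 \right)} = \left(101 \cdot 123 + \frac{172}{123}\right) + 114 = \left(12423 + 172 \cdot \frac{1}{123}\right) + 114 = \left(12423 + \frac{172}{123}\right) + 114 = \frac{1528201}{123} + 114 = \frac{1542223}{123}$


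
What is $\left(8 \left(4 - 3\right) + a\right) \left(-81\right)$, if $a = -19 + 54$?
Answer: $-3483$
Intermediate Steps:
$a = 35$
$\left(8 \left(4 - 3\right) + a\right) \left(-81\right) = \left(8 \left(4 - 3\right) + 35\right) \left(-81\right) = \left(8 \cdot 1 + 35\right) \left(-81\right) = \left(8 + 35\right) \left(-81\right) = 43 \left(-81\right) = -3483$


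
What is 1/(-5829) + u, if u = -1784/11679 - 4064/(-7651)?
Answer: 21890318851/57872921449 ≈ 0.37825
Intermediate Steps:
u = 33814072/89356029 (u = -1784*1/11679 - 4064*(-1/7651) = -1784/11679 + 4064/7651 = 33814072/89356029 ≈ 0.37842)
1/(-5829) + u = 1/(-5829) + 33814072/89356029 = -1/5829 + 33814072/89356029 = 21890318851/57872921449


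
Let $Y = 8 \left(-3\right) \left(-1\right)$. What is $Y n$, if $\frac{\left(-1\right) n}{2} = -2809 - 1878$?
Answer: $224976$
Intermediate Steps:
$n = 9374$ ($n = - 2 \left(-2809 - 1878\right) = \left(-2\right) \left(-4687\right) = 9374$)
$Y = 24$ ($Y = \left(-24\right) \left(-1\right) = 24$)
$Y n = 24 \cdot 9374 = 224976$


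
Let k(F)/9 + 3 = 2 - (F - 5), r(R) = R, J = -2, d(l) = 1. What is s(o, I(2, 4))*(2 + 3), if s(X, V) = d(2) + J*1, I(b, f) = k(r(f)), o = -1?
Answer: -5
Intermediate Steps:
k(F) = 36 - 9*F (k(F) = -27 + 9*(2 - (F - 5)) = -27 + 9*(2 - (-5 + F)) = -27 + 9*(2 + (5 - F)) = -27 + 9*(7 - F) = -27 + (63 - 9*F) = 36 - 9*F)
I(b, f) = 36 - 9*f
s(X, V) = -1 (s(X, V) = 1 - 2*1 = 1 - 2 = -1)
s(o, I(2, 4))*(2 + 3) = -(2 + 3) = -1*5 = -5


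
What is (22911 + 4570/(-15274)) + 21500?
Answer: 339164522/7637 ≈ 44411.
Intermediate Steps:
(22911 + 4570/(-15274)) + 21500 = (22911 + 4570*(-1/15274)) + 21500 = (22911 - 2285/7637) + 21500 = 174969022/7637 + 21500 = 339164522/7637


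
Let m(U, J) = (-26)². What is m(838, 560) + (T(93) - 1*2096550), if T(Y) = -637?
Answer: -2096511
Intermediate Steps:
m(U, J) = 676
m(838, 560) + (T(93) - 1*2096550) = 676 + (-637 - 1*2096550) = 676 + (-637 - 2096550) = 676 - 2097187 = -2096511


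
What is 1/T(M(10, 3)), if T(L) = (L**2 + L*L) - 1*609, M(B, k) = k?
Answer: -1/591 ≈ -0.0016920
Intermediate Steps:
T(L) = -609 + 2*L**2 (T(L) = (L**2 + L**2) - 609 = 2*L**2 - 609 = -609 + 2*L**2)
1/T(M(10, 3)) = 1/(-609 + 2*3**2) = 1/(-609 + 2*9) = 1/(-609 + 18) = 1/(-591) = -1/591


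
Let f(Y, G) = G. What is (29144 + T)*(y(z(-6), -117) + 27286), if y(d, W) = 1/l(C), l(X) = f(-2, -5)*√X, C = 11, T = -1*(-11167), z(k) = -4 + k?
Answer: 1099925946 - 40311*√11/55 ≈ 1.0999e+9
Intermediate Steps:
T = 11167
l(X) = -5*√X
y(d, W) = -√11/55 (y(d, W) = 1/(-5*√11) = -√11/55)
(29144 + T)*(y(z(-6), -117) + 27286) = (29144 + 11167)*(-√11/55 + 27286) = 40311*(27286 - √11/55) = 1099925946 - 40311*√11/55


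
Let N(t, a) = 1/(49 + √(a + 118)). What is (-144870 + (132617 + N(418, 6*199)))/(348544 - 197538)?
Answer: -6671734/82222767 - 2*√82/82222767 ≈ -0.081142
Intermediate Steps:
N(t, a) = 1/(49 + √(118 + a))
(-144870 + (132617 + N(418, 6*199)))/(348544 - 197538) = (-144870 + (132617 + 1/(49 + √(118 + 6*199))))/(348544 - 197538) = (-144870 + (132617 + 1/(49 + √(118 + 1194))))/151006 = (-144870 + (132617 + 1/(49 + √1312)))*(1/151006) = (-144870 + (132617 + 1/(49 + 4*√82)))*(1/151006) = (-12253 + 1/(49 + 4*√82))*(1/151006) = -12253/151006 + 1/(151006*(49 + 4*√82))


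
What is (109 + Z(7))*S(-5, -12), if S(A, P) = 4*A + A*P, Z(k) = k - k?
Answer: 4360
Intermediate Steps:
Z(k) = 0
(109 + Z(7))*S(-5, -12) = (109 + 0)*(-5*(4 - 12)) = 109*(-5*(-8)) = 109*40 = 4360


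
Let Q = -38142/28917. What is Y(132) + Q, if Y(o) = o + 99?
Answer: 737965/3213 ≈ 229.68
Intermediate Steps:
Y(o) = 99 + o
Q = -4238/3213 (Q = -38142*1/28917 = -4238/3213 ≈ -1.3190)
Y(132) + Q = (99 + 132) - 4238/3213 = 231 - 4238/3213 = 737965/3213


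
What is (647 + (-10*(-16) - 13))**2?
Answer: 630436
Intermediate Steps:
(647 + (-10*(-16) - 13))**2 = (647 + (160 - 13))**2 = (647 + 147)**2 = 794**2 = 630436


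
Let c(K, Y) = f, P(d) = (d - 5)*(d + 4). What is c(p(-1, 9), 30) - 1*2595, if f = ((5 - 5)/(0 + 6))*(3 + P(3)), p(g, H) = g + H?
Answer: -2595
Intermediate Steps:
p(g, H) = H + g
P(d) = (-5 + d)*(4 + d)
f = 0 (f = ((5 - 5)/(0 + 6))*(3 + (-20 + 3² - 1*3)) = (0/6)*(3 + (-20 + 9 - 3)) = (0*(⅙))*(3 - 14) = 0*(-11) = 0)
c(K, Y) = 0
c(p(-1, 9), 30) - 1*2595 = 0 - 1*2595 = 0 - 2595 = -2595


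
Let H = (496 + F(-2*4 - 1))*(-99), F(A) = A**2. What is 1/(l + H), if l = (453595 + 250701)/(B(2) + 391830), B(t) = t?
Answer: -48979/2797739380 ≈ -1.7507e-5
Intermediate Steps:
H = -57123 (H = (496 + (-2*4 - 1)**2)*(-99) = (496 + (-8 - 1)**2)*(-99) = (496 + (-9)**2)*(-99) = (496 + 81)*(-99) = 577*(-99) = -57123)
l = 88037/48979 (l = (453595 + 250701)/(2 + 391830) = 704296/391832 = 704296*(1/391832) = 88037/48979 ≈ 1.7974)
1/(l + H) = 1/(88037/48979 - 57123) = 1/(-2797739380/48979) = -48979/2797739380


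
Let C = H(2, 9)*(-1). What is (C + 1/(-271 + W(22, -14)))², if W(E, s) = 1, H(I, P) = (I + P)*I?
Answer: 35295481/72900 ≈ 484.16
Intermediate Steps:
H(I, P) = I*(I + P)
C = -22 (C = (2*(2 + 9))*(-1) = (2*11)*(-1) = 22*(-1) = -22)
(C + 1/(-271 + W(22, -14)))² = (-22 + 1/(-271 + 1))² = (-22 + 1/(-270))² = (-22 - 1/270)² = (-5941/270)² = 35295481/72900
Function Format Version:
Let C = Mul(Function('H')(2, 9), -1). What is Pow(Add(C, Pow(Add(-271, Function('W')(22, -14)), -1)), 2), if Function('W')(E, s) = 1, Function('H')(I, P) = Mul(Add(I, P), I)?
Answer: Rational(35295481, 72900) ≈ 484.16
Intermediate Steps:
Function('H')(I, P) = Mul(I, Add(I, P))
C = -22 (C = Mul(Mul(2, Add(2, 9)), -1) = Mul(Mul(2, 11), -1) = Mul(22, -1) = -22)
Pow(Add(C, Pow(Add(-271, Function('W')(22, -14)), -1)), 2) = Pow(Add(-22, Pow(Add(-271, 1), -1)), 2) = Pow(Add(-22, Pow(-270, -1)), 2) = Pow(Add(-22, Rational(-1, 270)), 2) = Pow(Rational(-5941, 270), 2) = Rational(35295481, 72900)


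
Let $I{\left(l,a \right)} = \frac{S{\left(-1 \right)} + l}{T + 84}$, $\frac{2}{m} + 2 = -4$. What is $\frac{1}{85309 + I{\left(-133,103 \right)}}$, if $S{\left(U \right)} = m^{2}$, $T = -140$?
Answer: $\frac{126}{10749233} \approx 1.1722 \cdot 10^{-5}$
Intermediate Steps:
$m = - \frac{1}{3}$ ($m = \frac{2}{-2 - 4} = \frac{2}{-6} = 2 \left(- \frac{1}{6}\right) = - \frac{1}{3} \approx -0.33333$)
$S{\left(U \right)} = \frac{1}{9}$ ($S{\left(U \right)} = \left(- \frac{1}{3}\right)^{2} = \frac{1}{9}$)
$I{\left(l,a \right)} = - \frac{1}{504} - \frac{l}{56}$ ($I{\left(l,a \right)} = \frac{\frac{1}{9} + l}{-140 + 84} = \frac{\frac{1}{9} + l}{-56} = \left(\frac{1}{9} + l\right) \left(- \frac{1}{56}\right) = - \frac{1}{504} - \frac{l}{56}$)
$\frac{1}{85309 + I{\left(-133,103 \right)}} = \frac{1}{85309 - - \frac{299}{126}} = \frac{1}{85309 + \left(- \frac{1}{504} + \frac{19}{8}\right)} = \frac{1}{85309 + \frac{299}{126}} = \frac{1}{\frac{10749233}{126}} = \frac{126}{10749233}$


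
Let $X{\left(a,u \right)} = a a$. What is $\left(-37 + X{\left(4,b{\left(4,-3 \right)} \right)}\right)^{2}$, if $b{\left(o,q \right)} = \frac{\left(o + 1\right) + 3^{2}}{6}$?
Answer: $441$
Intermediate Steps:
$b{\left(o,q \right)} = \frac{5}{3} + \frac{o}{6}$ ($b{\left(o,q \right)} = \left(\left(1 + o\right) + 9\right) \frac{1}{6} = \left(10 + o\right) \frac{1}{6} = \frac{5}{3} + \frac{o}{6}$)
$X{\left(a,u \right)} = a^{2}$
$\left(-37 + X{\left(4,b{\left(4,-3 \right)} \right)}\right)^{2} = \left(-37 + 4^{2}\right)^{2} = \left(-37 + 16\right)^{2} = \left(-21\right)^{2} = 441$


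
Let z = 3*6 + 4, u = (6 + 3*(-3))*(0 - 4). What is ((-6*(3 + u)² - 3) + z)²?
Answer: 1771561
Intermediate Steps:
u = 12 (u = (6 - 9)*(-4) = -3*(-4) = 12)
z = 22 (z = 18 + 4 = 22)
((-6*(3 + u)² - 3) + z)² = ((-6*(3 + 12)² - 3) + 22)² = ((-6*15² - 3) + 22)² = ((-6*225 - 3) + 22)² = ((-1350 - 3) + 22)² = (-1353 + 22)² = (-1331)² = 1771561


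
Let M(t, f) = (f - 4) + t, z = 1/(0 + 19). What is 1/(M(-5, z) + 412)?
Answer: 19/7658 ≈ 0.0024811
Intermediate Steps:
z = 1/19 ≈ 0.052632
M(t, f) = -4 + f + t (M(t, f) = (-4 + f) + t = -4 + f + t)
1/(M(-5, z) + 412) = 1/((-4 + 1/19 - 5) + 412) = 1/(-170/19 + 412) = 1/(7658/19) = 19/7658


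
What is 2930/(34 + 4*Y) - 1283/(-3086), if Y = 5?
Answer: 4555631/83322 ≈ 54.675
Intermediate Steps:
2930/(34 + 4*Y) - 1283/(-3086) = 2930/(34 + 4*5) - 1283/(-3086) = 2930/(34 + 20) - 1283*(-1/3086) = 2930/54 + 1283/3086 = 2930*(1/54) + 1283/3086 = 1465/27 + 1283/3086 = 4555631/83322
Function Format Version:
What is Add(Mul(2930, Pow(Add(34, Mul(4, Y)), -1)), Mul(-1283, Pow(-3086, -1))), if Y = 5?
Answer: Rational(4555631, 83322) ≈ 54.675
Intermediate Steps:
Add(Mul(2930, Pow(Add(34, Mul(4, Y)), -1)), Mul(-1283, Pow(-3086, -1))) = Add(Mul(2930, Pow(Add(34, Mul(4, 5)), -1)), Mul(-1283, Pow(-3086, -1))) = Add(Mul(2930, Pow(Add(34, 20), -1)), Mul(-1283, Rational(-1, 3086))) = Add(Mul(2930, Pow(54, -1)), Rational(1283, 3086)) = Add(Mul(2930, Rational(1, 54)), Rational(1283, 3086)) = Add(Rational(1465, 27), Rational(1283, 3086)) = Rational(4555631, 83322)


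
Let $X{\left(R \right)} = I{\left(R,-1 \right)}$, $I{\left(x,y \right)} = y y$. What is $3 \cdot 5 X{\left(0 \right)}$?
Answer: $15$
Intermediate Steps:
$I{\left(x,y \right)} = y^{2}$
$X{\left(R \right)} = 1$ ($X{\left(R \right)} = \left(-1\right)^{2} = 1$)
$3 \cdot 5 X{\left(0 \right)} = 3 \cdot 5 \cdot 1 = 15 \cdot 1 = 15$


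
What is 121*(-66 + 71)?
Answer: 605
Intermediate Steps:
121*(-66 + 71) = 121*5 = 605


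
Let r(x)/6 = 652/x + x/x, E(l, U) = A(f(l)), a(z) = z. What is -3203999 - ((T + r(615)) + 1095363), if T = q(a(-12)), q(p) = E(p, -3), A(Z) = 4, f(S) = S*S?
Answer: -881372564/205 ≈ -4.2994e+6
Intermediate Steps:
f(S) = S²
E(l, U) = 4
q(p) = 4
r(x) = 6 + 3912/x (r(x) = 6*(652/x + x/x) = 6*(652/x + 1) = 6*(1 + 652/x) = 6 + 3912/x)
T = 4
-3203999 - ((T + r(615)) + 1095363) = -3203999 - ((4 + (6 + 3912/615)) + 1095363) = -3203999 - ((4 + (6 + 3912*(1/615))) + 1095363) = -3203999 - ((4 + (6 + 1304/205)) + 1095363) = -3203999 - ((4 + 2534/205) + 1095363) = -3203999 - (3354/205 + 1095363) = -3203999 - 1*224552769/205 = -3203999 - 224552769/205 = -881372564/205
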